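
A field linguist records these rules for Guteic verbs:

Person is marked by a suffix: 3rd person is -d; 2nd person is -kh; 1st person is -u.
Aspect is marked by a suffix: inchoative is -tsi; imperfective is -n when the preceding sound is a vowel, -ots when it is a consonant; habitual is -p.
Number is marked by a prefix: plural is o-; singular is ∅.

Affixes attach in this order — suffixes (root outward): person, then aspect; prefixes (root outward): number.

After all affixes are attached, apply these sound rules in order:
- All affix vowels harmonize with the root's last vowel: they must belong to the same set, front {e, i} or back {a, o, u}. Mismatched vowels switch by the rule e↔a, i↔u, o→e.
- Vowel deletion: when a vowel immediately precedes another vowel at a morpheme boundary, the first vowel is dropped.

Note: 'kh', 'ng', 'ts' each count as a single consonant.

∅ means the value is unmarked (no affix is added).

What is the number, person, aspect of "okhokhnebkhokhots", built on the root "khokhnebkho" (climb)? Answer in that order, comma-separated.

Segment: o-khokhnebkho-kh-ots.
number: o- → plural.
person: -kh → 2nd person.
aspect: -n/ots → imperfective.

plural, 2nd person, imperfective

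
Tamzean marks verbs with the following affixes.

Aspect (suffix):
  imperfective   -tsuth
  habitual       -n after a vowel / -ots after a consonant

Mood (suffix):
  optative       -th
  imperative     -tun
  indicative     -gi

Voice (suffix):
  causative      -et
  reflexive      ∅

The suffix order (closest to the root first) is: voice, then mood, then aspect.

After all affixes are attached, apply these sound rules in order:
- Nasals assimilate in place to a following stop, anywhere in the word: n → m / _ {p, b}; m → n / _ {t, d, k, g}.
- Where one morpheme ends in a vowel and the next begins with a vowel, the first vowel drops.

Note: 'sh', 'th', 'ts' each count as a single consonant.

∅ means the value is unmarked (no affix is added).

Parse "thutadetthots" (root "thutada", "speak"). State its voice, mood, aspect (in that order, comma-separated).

Segment: thutada-et-th-ots.
voice: -et → causative.
mood: -th → optative.
aspect: -n/ots → habitual.

causative, optative, habitual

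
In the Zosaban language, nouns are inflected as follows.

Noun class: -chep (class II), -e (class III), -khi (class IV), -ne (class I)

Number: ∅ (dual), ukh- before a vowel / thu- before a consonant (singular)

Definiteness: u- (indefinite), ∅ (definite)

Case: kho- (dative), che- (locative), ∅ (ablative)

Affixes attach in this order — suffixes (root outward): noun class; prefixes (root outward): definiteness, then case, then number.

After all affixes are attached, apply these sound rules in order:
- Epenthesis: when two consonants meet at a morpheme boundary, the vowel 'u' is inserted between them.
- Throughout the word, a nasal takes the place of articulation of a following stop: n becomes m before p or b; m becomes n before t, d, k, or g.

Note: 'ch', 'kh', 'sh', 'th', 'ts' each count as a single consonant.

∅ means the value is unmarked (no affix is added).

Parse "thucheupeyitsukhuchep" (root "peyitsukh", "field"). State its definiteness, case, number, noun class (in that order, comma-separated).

Segment: thu-che-u-peyitsukh-chep.
definiteness: u- → indefinite.
case: che- → locative.
number: ukh/thu- → singular.
noun class: -chep → class II.

indefinite, locative, singular, class II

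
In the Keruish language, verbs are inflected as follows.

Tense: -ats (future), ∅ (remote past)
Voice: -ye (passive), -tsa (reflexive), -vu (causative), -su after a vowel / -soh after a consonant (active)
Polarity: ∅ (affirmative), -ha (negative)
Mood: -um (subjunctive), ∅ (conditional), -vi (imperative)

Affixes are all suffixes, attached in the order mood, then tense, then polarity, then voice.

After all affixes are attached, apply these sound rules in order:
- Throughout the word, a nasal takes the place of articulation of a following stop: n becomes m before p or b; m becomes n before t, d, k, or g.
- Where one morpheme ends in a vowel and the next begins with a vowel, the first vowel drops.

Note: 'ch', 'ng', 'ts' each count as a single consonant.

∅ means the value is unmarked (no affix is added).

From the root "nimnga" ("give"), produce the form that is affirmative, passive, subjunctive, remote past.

Attach mood subjunctive -um → nimngaum.
tense = remote past: zero marking, form stays nimngaum.
polarity = affirmative: zero marking, form stays nimngaum.
Attach voice passive -ye → nimngaumye.
Nasal assimilation: no change.
Apply vowel deletion: nimngaumye → nimngumye.

nimngumye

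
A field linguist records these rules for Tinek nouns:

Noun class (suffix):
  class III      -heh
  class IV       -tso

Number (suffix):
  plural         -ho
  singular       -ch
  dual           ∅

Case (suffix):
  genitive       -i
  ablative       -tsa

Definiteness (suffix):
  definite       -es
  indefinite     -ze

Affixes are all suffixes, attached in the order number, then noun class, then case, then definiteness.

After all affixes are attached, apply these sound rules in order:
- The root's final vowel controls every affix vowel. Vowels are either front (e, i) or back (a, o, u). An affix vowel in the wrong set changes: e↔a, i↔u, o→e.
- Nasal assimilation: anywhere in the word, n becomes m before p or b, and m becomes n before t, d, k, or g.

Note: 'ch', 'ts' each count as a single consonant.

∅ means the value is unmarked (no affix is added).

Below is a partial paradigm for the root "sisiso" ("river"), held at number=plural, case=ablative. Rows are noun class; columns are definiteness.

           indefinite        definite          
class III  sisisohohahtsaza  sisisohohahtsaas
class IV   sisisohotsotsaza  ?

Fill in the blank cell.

Attach number plural -ho → sisisoho.
Attach noun class class IV -tso → sisisohotso.
Attach case ablative -tsa → sisisohotsotsa.
Attach definiteness definite -es → sisisohotsotsaes.
Apply vowel harmony: sisisohotsotsaes → sisisohotsotsaas.
Nasal assimilation: no change.

sisisohotsotsaas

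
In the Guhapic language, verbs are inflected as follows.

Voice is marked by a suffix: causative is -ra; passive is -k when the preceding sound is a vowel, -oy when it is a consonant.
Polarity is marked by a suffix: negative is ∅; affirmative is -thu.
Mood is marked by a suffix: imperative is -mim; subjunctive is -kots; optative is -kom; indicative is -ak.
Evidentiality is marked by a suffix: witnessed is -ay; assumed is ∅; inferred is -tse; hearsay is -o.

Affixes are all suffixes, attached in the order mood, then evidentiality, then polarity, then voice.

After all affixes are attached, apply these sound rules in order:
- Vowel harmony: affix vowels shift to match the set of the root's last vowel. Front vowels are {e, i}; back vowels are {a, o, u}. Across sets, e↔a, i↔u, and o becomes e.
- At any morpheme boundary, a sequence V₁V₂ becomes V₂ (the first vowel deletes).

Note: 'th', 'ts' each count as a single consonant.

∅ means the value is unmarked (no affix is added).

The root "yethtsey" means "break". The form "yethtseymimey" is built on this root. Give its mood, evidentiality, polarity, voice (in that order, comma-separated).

imperative, assumed, negative, passive

Segment: yethtsey-mim-oy.
mood: -mim → imperative.
evidentiality: ∅ → assumed.
polarity: ∅ → negative.
voice: -k/oy → passive.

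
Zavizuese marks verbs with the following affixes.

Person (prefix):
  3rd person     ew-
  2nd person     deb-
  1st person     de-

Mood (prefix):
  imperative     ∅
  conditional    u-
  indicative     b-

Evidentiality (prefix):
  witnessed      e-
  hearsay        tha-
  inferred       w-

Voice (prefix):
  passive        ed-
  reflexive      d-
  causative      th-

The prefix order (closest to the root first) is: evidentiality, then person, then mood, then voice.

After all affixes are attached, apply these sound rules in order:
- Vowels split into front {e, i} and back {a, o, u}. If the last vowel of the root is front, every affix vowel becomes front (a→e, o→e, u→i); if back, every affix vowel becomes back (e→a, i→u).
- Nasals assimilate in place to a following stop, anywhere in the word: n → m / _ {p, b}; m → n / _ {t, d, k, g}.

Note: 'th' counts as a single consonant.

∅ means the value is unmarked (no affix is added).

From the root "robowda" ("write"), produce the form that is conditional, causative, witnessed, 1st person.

thudaarobowda

Attach evidentiality witnessed e- → erobowda.
Attach person 1st person de- → deerobowda.
Attach mood conditional u- → udeerobowda.
Attach voice causative th- → thudeerobowda.
Apply vowel harmony: thudeerobowda → thudaarobowda.
Nasal assimilation: no change.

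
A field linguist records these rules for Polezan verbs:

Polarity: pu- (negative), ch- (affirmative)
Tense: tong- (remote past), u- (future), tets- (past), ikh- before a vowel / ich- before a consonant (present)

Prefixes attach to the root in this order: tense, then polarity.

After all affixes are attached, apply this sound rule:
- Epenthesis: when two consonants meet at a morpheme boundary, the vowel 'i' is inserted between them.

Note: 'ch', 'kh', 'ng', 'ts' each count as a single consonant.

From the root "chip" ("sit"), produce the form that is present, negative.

Attach tense present ich- (before consonant 'ch') → ichchip.
Attach polarity negative pu- → puichchip.
Apply epenthesis: puichchip → puichichip.

puichichip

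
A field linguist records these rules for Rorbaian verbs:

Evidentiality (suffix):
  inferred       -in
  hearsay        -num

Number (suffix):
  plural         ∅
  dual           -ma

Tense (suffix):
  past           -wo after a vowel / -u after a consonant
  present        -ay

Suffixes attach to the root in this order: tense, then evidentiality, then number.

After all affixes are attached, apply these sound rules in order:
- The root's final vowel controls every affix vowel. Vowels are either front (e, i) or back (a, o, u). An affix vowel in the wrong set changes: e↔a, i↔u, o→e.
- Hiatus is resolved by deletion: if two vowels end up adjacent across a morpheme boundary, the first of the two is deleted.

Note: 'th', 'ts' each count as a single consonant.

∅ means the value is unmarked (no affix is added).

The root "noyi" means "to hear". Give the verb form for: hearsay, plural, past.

noyiwenim

Attach tense past -wo (after vowel 'i') → noyiwo.
Attach evidentiality hearsay -num → noyiwonum.
number = plural: zero marking, form stays noyiwonum.
Apply vowel harmony: noyiwonum → noyiwenim.
Vowel deletion: no change.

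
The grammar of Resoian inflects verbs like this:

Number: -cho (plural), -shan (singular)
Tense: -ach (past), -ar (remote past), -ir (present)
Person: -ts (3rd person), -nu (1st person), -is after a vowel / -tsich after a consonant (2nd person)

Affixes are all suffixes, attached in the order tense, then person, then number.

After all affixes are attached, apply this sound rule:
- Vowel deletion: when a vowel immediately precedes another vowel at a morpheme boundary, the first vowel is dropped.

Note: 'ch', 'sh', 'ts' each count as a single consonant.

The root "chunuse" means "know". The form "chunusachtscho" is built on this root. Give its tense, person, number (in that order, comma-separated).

Segment: chunuse-ach-ts-cho.
tense: -ach → past.
person: -ts → 3rd person.
number: -cho → plural.

past, 3rd person, plural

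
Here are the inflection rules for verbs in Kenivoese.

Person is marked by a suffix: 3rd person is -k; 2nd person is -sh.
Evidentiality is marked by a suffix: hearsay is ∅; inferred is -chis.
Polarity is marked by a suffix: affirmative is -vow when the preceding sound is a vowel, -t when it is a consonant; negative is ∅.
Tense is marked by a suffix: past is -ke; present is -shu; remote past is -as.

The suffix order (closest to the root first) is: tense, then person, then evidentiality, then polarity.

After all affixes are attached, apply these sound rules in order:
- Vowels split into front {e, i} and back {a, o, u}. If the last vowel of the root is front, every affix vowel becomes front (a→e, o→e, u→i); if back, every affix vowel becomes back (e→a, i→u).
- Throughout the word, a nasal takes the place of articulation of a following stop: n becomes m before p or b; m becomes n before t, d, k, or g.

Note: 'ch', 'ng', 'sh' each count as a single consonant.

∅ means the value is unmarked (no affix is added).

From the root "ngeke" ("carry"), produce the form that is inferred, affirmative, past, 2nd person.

Attach tense past -ke → ngekeke.
Attach person 2nd person -sh → ngekekesh.
Attach evidentiality inferred -chis → ngekekeshchis.
Attach polarity affirmative -t (after consonant 's') → ngekekeshchist.
Vowel harmony: no change.
Nasal assimilation: no change.

ngekekeshchist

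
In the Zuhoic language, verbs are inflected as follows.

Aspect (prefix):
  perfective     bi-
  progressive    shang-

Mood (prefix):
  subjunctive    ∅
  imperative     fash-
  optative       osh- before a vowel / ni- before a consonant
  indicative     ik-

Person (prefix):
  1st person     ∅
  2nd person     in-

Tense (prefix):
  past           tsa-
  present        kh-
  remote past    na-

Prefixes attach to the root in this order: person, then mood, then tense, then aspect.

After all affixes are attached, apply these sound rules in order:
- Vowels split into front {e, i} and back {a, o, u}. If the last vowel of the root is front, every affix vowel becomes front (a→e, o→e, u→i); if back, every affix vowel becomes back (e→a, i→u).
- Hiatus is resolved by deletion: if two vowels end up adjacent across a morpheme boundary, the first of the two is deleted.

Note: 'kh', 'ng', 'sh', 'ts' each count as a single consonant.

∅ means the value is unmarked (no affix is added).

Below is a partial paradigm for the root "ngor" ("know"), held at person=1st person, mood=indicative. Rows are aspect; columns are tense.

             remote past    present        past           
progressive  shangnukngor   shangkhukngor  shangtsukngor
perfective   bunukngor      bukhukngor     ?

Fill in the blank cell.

butsukngor

person = 1st person: zero marking, form stays ngor.
Attach mood indicative ik- → ikngor.
Attach tense past tsa- → tsaikngor.
Attach aspect perfective bi- → bitsaikngor.
Apply vowel harmony: bitsaikngor → butsaukngor.
Apply vowel deletion: butsaukngor → butsukngor.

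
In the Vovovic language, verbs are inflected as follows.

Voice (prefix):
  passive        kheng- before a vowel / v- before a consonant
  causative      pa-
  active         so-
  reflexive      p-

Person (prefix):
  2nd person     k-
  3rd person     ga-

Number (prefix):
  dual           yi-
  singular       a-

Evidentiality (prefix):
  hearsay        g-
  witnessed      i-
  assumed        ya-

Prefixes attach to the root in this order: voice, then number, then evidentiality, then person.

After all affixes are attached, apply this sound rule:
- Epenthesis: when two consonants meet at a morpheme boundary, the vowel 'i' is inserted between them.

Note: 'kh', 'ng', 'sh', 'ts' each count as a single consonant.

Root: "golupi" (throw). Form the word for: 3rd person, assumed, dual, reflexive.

gayayipigolupi

Attach voice reflexive p- → pgolupi.
Attach number dual yi- → yipgolupi.
Attach evidentiality assumed ya- → yayipgolupi.
Attach person 3rd person ga- → gayayipgolupi.
Apply epenthesis: gayayipgolupi → gayayipigolupi.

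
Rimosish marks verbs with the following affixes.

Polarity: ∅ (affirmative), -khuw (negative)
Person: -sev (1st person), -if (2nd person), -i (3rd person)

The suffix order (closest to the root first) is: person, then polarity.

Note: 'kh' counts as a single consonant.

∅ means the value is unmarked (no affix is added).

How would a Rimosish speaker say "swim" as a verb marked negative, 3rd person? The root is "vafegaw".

Attach person 3rd person -i → vafegawi.
Attach polarity negative -khuw → vafegawikhuw.

vafegawikhuw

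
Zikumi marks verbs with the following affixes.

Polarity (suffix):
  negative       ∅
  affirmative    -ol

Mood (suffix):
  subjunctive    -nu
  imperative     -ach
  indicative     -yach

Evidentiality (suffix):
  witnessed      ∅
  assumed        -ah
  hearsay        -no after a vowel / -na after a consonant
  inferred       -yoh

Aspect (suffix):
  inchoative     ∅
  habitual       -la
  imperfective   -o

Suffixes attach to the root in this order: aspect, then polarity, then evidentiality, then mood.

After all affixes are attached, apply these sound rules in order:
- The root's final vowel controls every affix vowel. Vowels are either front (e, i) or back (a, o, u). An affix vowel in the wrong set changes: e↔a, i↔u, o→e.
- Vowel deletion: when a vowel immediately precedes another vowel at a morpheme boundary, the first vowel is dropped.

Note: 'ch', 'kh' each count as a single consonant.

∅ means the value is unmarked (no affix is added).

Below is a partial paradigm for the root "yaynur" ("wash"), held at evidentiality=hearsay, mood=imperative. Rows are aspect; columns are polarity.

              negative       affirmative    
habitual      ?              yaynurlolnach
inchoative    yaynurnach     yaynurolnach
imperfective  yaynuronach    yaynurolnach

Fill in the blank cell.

yaynurlanach

Attach aspect habitual -la → yaynurla.
polarity = negative: zero marking, form stays yaynurla.
Attach evidentiality hearsay -no (after vowel 'a') → yaynurlano.
Attach mood imperative -ach → yaynurlanoach.
Vowel harmony: no change.
Apply vowel deletion: yaynurlanoach → yaynurlanach.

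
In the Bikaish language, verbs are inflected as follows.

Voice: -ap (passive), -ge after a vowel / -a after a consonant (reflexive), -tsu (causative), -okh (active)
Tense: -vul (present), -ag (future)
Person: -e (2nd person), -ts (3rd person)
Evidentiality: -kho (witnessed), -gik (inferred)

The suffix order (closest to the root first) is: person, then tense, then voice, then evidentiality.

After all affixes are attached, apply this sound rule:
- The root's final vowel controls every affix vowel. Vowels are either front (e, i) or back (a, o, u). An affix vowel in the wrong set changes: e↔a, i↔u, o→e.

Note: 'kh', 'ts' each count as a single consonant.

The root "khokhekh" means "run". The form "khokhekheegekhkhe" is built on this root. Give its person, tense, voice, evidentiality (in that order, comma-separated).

Segment: khokhekh-e-ag-okh-kho.
person: -e → 2nd person.
tense: -ag → future.
voice: -okh → active.
evidentiality: -kho → witnessed.

2nd person, future, active, witnessed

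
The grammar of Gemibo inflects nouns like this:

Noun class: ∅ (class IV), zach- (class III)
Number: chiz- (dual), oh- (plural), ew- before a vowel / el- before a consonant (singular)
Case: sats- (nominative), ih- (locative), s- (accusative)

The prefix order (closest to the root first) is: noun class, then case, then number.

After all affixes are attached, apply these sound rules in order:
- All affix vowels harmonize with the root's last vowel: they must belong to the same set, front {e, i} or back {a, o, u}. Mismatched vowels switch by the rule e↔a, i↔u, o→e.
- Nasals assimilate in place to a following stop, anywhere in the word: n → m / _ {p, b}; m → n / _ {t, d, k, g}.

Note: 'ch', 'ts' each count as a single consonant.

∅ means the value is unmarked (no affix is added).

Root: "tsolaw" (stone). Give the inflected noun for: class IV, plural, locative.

noun class = class IV: zero marking, form stays tsolaw.
Attach case locative ih- → ihtsolaw.
Attach number plural oh- → ohihtsolaw.
Apply vowel harmony: ohihtsolaw → ohuhtsolaw.
Nasal assimilation: no change.

ohuhtsolaw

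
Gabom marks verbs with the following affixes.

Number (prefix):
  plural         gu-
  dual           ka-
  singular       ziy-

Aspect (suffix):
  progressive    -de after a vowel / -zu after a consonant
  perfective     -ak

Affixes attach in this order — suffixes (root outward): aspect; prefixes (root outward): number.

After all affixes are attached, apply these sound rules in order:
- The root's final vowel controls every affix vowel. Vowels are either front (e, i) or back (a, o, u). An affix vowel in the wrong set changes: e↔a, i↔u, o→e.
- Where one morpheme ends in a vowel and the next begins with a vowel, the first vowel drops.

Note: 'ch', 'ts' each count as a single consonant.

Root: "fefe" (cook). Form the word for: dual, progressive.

kefefede

Attach number dual ka- → kafefe.
Attach aspect progressive -de (after vowel 'e') → kafefede.
Apply vowel harmony: kafefede → kefefede.
Vowel deletion: no change.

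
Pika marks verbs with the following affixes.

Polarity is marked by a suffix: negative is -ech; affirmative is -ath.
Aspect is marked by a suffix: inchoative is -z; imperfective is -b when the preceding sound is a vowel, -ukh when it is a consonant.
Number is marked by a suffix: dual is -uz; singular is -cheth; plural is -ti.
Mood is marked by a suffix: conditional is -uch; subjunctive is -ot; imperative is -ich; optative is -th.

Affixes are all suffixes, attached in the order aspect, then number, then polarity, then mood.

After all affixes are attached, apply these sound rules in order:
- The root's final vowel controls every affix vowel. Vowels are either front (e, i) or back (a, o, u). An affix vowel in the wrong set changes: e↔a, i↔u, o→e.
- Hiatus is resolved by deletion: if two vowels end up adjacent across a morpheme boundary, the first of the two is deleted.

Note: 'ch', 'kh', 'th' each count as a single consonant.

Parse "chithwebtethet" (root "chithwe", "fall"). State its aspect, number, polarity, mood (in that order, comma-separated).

imperfective, plural, affirmative, subjunctive

Segment: chithwe-b-ti-ath-ot.
aspect: -b/ukh → imperfective.
number: -ti → plural.
polarity: -ath → affirmative.
mood: -ot → subjunctive.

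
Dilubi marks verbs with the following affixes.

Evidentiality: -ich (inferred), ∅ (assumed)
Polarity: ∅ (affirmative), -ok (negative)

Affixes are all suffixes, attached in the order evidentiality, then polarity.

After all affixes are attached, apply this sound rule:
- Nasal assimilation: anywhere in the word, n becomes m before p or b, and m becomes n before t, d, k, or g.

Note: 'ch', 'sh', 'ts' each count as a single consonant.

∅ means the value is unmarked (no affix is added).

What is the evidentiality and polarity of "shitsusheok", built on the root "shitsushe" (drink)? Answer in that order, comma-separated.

Segment: shitsushe-ok.
evidentiality: ∅ → assumed.
polarity: -ok → negative.

assumed, negative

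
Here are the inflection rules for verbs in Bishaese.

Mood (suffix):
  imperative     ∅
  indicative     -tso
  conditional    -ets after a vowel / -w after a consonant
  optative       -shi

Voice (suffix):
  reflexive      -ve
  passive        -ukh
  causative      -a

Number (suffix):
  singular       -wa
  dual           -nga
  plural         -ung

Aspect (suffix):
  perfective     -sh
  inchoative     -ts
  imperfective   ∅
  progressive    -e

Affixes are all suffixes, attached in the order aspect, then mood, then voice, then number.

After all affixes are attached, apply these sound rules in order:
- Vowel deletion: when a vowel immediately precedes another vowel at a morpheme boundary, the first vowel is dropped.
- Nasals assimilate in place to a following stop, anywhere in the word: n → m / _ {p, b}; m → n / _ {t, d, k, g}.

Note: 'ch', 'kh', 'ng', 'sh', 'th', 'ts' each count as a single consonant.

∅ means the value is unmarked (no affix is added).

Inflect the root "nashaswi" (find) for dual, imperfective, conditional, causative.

aspect = imperfective: zero marking, form stays nashaswi.
Attach mood conditional -ets (after vowel 'i') → nashaswiets.
Attach voice causative -a → nashaswietsa.
Attach number dual -nga → nashaswietsanga.
Apply vowel deletion: nashaswietsanga → nashaswetsanga.
Nasal assimilation: no change.

nashaswetsanga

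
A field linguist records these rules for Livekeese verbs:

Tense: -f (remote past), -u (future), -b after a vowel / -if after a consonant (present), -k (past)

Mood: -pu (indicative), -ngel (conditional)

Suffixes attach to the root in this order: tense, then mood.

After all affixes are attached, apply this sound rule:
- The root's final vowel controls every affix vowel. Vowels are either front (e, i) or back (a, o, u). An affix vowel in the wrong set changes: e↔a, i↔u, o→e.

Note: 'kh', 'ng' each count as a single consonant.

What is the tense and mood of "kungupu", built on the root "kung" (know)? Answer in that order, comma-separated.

Segment: kung-u-pu.
tense: -u → future.
mood: -pu → indicative.

future, indicative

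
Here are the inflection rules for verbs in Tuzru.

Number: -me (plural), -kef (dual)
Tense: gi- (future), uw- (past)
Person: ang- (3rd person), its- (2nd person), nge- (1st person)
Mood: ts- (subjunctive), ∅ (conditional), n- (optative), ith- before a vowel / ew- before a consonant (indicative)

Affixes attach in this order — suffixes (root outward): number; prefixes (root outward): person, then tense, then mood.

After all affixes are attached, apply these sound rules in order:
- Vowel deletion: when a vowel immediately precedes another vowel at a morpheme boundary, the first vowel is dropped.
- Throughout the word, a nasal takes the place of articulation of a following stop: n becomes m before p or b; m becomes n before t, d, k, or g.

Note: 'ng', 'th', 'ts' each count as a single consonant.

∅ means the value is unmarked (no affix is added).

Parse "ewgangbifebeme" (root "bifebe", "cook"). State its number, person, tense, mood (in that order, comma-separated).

Segment: ew-gi-ang-bifebe-me.
number: -me → plural.
person: ang- → 3rd person.
tense: gi- → future.
mood: ith/ew- → indicative.

plural, 3rd person, future, indicative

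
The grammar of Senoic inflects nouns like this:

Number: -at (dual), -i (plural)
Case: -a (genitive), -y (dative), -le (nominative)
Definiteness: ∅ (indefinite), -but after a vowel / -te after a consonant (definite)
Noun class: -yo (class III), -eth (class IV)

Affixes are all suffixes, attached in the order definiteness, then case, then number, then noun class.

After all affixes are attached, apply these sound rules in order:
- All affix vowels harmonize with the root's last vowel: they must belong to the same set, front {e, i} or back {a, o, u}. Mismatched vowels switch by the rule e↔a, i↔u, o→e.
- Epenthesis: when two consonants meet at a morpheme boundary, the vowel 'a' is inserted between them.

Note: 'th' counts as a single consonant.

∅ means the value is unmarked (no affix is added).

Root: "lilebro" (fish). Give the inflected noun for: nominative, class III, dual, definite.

Attach definiteness definite -but (after vowel 'o') → lilebrobut.
Attach case nominative -le → lilebrobutle.
Attach number dual -at → lilebrobutleat.
Attach noun class class III -yo → lilebrobutleatyo.
Apply vowel harmony: lilebrobutleatyo → lilebrobutlaatyo.
Apply epenthesis: lilebrobutlaatyo → lilebrobutalaatayo.

lilebrobutalaatayo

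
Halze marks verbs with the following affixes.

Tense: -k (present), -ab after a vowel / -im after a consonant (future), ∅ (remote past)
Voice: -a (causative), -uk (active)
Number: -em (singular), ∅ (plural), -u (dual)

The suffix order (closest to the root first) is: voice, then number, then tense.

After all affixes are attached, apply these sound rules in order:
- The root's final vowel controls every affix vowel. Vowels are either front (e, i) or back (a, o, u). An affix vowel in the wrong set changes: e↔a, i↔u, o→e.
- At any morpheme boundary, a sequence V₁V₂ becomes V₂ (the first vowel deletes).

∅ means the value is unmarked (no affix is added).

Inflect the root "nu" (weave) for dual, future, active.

nukab

Attach voice active -uk → nuuk.
Attach number dual -u → nuuku.
Attach tense future -ab (after vowel 'u') → nuukuab.
Vowel harmony: no change.
Apply vowel deletion: nuukuab → nukab.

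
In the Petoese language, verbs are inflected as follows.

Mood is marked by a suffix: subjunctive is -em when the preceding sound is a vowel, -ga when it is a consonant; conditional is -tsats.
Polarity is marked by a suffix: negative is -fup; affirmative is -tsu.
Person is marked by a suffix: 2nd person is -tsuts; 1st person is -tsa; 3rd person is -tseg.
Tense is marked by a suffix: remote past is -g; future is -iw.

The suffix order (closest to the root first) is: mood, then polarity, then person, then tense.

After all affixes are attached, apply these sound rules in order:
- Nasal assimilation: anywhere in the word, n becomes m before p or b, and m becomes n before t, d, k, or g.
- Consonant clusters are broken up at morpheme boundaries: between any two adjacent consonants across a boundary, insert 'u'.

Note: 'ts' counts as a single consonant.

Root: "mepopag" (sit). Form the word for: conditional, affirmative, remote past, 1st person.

Attach mood conditional -tsats → mepopagtsats.
Attach polarity affirmative -tsu → mepopagtsatstsu.
Attach person 1st person -tsa → mepopagtsatstsutsa.
Attach tense remote past -g → mepopagtsatstsutsag.
Nasal assimilation: no change.
Apply epenthesis: mepopagtsatstsutsag → mepopagutsatsutsutsag.

mepopagutsatsutsutsag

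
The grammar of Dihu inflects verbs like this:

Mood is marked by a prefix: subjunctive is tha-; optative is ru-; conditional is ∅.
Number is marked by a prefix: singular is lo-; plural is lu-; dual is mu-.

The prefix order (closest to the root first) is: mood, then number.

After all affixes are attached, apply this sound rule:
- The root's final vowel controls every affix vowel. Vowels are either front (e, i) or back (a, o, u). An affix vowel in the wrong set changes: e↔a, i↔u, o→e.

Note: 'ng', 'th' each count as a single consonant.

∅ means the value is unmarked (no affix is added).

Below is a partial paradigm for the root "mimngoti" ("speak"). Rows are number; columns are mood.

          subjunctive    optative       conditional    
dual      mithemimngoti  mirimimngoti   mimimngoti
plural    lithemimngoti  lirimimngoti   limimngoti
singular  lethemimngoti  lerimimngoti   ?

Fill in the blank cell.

lemimngoti

mood = conditional: zero marking, form stays mimngoti.
Attach number singular lo- → lomimngoti.
Apply vowel harmony: lomimngoti → lemimngoti.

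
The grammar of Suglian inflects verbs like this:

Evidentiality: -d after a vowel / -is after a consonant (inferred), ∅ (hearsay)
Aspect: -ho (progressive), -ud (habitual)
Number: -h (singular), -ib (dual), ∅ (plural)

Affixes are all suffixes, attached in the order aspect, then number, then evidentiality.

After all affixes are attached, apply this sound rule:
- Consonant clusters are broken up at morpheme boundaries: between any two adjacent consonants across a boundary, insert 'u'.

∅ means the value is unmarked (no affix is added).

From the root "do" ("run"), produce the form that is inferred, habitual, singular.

douduhis

Attach aspect habitual -ud → doud.
Attach number singular -h → doudh.
Attach evidentiality inferred -is (after consonant 'h') → doudhis.
Apply epenthesis: doudhis → douduhis.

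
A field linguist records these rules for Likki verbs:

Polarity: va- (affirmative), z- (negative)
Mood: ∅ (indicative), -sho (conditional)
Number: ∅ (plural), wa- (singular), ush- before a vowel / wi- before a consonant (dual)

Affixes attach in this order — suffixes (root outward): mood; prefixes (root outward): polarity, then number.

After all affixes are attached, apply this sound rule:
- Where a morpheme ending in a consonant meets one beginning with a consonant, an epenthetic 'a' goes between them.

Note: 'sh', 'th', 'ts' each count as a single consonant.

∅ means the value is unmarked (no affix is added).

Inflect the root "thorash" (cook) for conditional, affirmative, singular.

Attach mood conditional -sho → thorashsho.
Attach polarity affirmative va- → vathorashsho.
Attach number singular wa- → wavathorashsho.
Apply epenthesis: wavathorashsho → wavathorashasho.

wavathorashasho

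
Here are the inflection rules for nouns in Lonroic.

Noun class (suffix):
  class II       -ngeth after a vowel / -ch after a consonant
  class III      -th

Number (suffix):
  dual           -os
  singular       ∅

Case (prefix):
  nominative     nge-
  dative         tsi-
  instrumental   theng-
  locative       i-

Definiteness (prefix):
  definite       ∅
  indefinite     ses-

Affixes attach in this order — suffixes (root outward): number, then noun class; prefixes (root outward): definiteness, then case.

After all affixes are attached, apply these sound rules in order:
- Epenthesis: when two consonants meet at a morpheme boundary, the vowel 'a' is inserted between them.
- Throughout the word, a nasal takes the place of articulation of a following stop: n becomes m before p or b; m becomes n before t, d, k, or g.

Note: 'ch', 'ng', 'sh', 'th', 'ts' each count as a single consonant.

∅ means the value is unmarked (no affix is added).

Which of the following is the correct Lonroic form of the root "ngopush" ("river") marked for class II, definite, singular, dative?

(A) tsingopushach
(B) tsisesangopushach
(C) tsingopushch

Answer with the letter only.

A

number = singular: zero marking, form stays ngopush.
Attach noun class class II -ch (after consonant 'sh') → ngopushch.
definiteness = definite: zero marking, form stays ngopushch.
Attach case dative tsi- → tsingopushch.
Apply epenthesis: tsingopushch → tsingopushach.
Nasal assimilation: no change.
So the correct form is tsingopushach, option (A).
(C) tsingopushch is wrong: it fails to apply the sound rule(s).
(B) tsisesangopushach is wrong: it uses indefinite instead of definite for definiteness.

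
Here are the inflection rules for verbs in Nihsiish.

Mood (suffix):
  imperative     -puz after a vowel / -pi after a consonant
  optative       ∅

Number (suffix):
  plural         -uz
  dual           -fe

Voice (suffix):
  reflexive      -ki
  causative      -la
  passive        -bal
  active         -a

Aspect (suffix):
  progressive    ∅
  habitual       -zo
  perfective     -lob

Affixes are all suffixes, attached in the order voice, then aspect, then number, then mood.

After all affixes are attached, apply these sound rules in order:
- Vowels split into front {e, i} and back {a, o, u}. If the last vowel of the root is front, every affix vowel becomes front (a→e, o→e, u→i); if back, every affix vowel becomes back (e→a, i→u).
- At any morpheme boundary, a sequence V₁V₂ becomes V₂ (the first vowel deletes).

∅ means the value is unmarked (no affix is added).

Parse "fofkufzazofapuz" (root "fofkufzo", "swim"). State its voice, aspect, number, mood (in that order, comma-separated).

active, habitual, dual, imperative

Segment: fofkufzo-a-zo-fe-puz.
voice: -a → active.
aspect: -zo → habitual.
number: -fe → dual.
mood: -puz/pi → imperative.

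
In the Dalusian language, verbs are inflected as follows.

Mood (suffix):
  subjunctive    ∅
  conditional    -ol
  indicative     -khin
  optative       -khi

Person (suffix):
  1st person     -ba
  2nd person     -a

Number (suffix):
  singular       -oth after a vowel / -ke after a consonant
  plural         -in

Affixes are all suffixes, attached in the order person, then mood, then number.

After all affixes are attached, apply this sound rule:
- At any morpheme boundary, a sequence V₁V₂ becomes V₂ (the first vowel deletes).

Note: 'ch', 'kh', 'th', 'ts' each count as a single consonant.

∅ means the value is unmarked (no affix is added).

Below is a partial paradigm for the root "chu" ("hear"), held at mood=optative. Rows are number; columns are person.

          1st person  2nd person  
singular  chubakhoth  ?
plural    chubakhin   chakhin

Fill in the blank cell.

Attach person 2nd person -a → chua.
Attach mood optative -khi → chuakhi.
Attach number singular -oth (after vowel 'i') → chuakhioth.
Apply vowel deletion: chuakhioth → chakhoth.

chakhoth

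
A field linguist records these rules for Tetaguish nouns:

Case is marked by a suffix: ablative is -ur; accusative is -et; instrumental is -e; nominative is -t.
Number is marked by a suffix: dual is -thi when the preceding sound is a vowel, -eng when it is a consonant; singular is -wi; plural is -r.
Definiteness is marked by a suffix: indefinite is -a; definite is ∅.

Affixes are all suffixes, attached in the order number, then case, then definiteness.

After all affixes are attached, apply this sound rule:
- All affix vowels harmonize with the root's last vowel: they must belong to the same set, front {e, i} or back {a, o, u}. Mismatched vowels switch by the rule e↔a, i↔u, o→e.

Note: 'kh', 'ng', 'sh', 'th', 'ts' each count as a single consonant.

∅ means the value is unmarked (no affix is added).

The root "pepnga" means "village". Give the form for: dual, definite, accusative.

pepngathuat

Attach number dual -thi (after vowel 'a') → pepngathi.
Attach case accusative -et → pepngathiet.
definiteness = definite: zero marking, form stays pepngathiet.
Apply vowel harmony: pepngathiet → pepngathuat.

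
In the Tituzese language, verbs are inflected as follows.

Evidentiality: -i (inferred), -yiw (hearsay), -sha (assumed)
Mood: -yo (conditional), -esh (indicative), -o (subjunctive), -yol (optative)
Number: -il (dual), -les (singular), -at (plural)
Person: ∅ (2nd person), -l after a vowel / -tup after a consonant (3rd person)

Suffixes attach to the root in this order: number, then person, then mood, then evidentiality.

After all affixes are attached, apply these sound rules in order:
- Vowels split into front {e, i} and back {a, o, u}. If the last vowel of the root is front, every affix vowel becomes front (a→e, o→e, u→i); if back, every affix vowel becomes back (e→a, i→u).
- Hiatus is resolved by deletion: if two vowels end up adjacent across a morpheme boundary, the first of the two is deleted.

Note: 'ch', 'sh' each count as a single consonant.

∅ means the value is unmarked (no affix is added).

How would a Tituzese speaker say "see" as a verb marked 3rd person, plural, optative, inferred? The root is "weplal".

weplalattupyolu

Attach number plural -at → weplalat.
Attach person 3rd person -tup (after consonant 't') → weplalattup.
Attach mood optative -yol → weplalattupyol.
Attach evidentiality inferred -i → weplalattupyoli.
Apply vowel harmony: weplalattupyoli → weplalattupyolu.
Vowel deletion: no change.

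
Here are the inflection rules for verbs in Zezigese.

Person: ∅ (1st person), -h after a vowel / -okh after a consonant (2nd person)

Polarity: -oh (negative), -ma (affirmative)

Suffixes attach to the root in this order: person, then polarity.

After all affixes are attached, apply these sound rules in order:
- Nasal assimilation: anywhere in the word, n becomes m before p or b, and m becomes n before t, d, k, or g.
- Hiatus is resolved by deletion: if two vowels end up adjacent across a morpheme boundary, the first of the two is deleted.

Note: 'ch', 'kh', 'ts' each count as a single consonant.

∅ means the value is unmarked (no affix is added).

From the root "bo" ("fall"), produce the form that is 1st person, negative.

boh

person = 1st person: zero marking, form stays bo.
Attach polarity negative -oh → booh.
Nasal assimilation: no change.
Apply vowel deletion: booh → boh.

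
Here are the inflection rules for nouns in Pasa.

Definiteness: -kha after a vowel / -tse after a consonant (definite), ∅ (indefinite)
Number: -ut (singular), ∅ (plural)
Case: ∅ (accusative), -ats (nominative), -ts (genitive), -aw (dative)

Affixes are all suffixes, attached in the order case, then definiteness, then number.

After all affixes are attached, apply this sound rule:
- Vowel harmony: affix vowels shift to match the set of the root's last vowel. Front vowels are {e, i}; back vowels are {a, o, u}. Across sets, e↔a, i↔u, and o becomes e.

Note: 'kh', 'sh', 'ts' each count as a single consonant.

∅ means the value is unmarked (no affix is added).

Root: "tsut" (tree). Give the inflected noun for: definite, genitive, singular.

tsuttstsaut

Attach case genitive -ts → tsutts.
Attach definiteness definite -tse (after consonant 'ts') → tsuttstse.
Attach number singular -ut → tsuttstseut.
Apply vowel harmony: tsuttstseut → tsuttstsaut.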